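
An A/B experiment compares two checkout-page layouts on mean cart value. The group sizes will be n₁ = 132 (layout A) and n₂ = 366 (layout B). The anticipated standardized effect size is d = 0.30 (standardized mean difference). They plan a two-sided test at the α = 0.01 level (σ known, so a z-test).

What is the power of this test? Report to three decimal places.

Power ≈ 0.648

Noncentrality parameter: δ = d / √(1/n₁ + 1/n₂) = 0.30 / √(1/132 + 1/366) = 2.9548
Critical value for a two-sided test at α = 0.01: z_{α/2} = 2.576.
Power = Φ(δ − 2.576) + Φ(−δ − 2.576) = Φ(0.379) + Φ(-5.531) = 0.6477 + 0.0000 = 0.6477.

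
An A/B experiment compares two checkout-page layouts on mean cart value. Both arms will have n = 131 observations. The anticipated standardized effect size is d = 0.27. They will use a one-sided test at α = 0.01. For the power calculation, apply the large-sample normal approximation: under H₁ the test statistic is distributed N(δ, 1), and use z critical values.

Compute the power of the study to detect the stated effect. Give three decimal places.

Noncentrality parameter: δ = d·√(n/2) = 0.27 × √(131/2) = 2.1852
Critical value for a one-sided test at α = 0.01: z_α = 2.326.
Power = Φ(δ − 2.326) = Φ(-0.141) = 0.4439.

Power ≈ 0.444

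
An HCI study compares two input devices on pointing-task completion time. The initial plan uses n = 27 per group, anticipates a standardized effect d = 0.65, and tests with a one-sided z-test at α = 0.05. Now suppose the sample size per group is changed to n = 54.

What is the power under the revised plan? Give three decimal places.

Power ≈ 0.958

With n = 54 per group: δ = d·√(n/2) = 0.65 × √(54/2) = 3.3775. Critical value z_{0.05} = 1.645.
Revised power = Φ(δ − 1.645) = Φ(1.733) = 0.9584.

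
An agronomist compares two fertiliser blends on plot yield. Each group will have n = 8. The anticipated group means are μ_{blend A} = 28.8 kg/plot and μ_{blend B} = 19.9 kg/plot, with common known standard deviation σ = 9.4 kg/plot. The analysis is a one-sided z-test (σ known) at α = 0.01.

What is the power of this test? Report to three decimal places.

Power ≈ 0.333

Standardized effect: d = |μ_{blend A} − μ_{blend B}| / σ = |28.8 − 19.9| / 9.4 = 0.9468
Noncentrality parameter: δ = d·√(n/2) = 0.9468 × √(8/2) = 1.8936
Critical value for a one-sided test at α = 0.01: z_α = 2.326.
Power = P(Z > 2.326 − δ) = Φ(-0.433) = 0.3326.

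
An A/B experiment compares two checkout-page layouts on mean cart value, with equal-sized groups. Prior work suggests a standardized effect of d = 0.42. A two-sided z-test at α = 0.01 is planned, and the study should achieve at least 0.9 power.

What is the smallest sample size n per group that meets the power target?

n = 169 per group

Set Φ(δ − 2.576) = 0.9; then δ − 2.576 = Φ⁻¹(0.9) = 1.282, giving δ = 3.857.
(The Φ(−δ − z_{α/2}) term is vanishingly small for δ > 0 and is dropped in the standard sample-size formula.)
δ = d·√(n/2) ⇒ n = 2(δ/d)² = 2 × (3.857 / 0.42)² = 168.70.
Round up to the next whole unit.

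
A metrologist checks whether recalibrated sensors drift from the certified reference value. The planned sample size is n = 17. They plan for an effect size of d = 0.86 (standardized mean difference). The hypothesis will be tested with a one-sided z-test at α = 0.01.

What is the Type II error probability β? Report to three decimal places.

Noncentrality parameter: δ = d·√n = 0.86 × √17 = 3.5459
One-sided α = 0.01 → critical value z_{0.01} = 2.326.
Power = Φ(δ − 2.326) = Φ(1.220) = 0.8887.
Type II error: β = 1 − power = 1 − 0.8887 = 0.1113.

β ≈ 0.111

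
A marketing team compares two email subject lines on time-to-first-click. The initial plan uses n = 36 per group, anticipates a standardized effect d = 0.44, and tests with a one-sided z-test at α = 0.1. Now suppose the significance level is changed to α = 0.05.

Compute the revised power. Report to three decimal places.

Power ≈ 0.588

δ = d·√(n/2) = 0.44 × √(36/2) = 1.8668 (unchanged). New critical value: z_{0.05} = 1.645.
Revised power = P(Z > 1.645 − δ) = Φ(0.222) = 0.5878.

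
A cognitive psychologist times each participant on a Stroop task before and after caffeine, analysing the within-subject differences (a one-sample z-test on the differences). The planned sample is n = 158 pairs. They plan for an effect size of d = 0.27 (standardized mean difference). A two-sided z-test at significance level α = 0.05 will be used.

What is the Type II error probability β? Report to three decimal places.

Noncentrality parameter: δ = d·√n = 0.27 × √158 = 3.3938
Two-sided α = 0.05 → critical value z_{0.025} = 1.960.
Power = Φ(δ − 1.960) + Φ(−δ − 1.960) = Φ(1.434) + Φ(-5.354) = 0.9242 + 0.0000 = 0.9242.
Type II error: β = 1 − power = 1 − 0.9242 = 0.0758.

β ≈ 0.076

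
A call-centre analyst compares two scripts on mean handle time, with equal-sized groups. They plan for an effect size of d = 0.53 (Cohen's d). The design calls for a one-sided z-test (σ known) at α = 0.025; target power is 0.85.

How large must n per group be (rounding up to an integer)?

Set Φ(δ − 1.960) = 0.85; then δ − 1.960 = Φ⁻¹(0.85) = 1.036, giving δ = 2.996.
δ = d·√(n/2) ⇒ n = 2(δ/d)² = 2 × (2.996 / 0.53)² = 63.93.
Round up to the next whole unit.

n = 64 per group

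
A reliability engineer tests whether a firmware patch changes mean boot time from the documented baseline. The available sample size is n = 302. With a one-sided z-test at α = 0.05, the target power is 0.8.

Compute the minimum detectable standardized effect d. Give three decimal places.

Need Φ(δ − 1.645) = 0.8, so δ = 1.645 + 0.842 = 2.486.
δ = d·√n ⇒ d = δ/√n = 2.486/√302 = 0.1431.

d ≈ 0.143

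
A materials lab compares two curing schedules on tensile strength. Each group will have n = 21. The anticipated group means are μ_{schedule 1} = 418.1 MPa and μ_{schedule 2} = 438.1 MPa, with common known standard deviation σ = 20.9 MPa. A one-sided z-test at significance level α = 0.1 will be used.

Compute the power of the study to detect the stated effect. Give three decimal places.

Power ≈ 0.966

Standardized effect: d = |μ_{schedule 1} − μ_{schedule 2}| / σ = |418.1 − 438.1| / 20.9 = 0.9569
Noncentrality parameter: δ = d·√(n/2) = 0.9569 × √(21/2) = 3.1008
Critical value for a one-sided test at α = 0.1: z_α = 1.282.
Power = Φ(δ − 1.282) = Φ(1.819) = 0.9656.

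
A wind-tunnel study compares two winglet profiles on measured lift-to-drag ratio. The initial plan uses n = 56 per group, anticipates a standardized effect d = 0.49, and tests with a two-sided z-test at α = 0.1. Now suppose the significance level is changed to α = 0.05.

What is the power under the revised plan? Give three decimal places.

Power ≈ 0.737

δ = d·√(n/2) = 0.49 × √(56/2) = 2.5928 (unchanged). New critical value: z_{0.025} = 1.960.
Revised power = Φ(δ − 1.960) + Φ(−δ − 1.960) = Φ(0.633) + Φ(-4.553) = 0.7366 + 0.0000 = 0.7366.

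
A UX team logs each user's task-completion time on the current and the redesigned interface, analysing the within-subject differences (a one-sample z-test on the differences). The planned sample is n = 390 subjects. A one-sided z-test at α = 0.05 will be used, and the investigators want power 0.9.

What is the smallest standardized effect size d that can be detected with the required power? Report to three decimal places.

d ≈ 0.148

Need Φ(δ − 1.645) = 0.9, so δ = 1.645 + 1.282 = 2.926.
δ = d·√n ⇒ d = δ/√n = 2.926/√390 = 0.1482.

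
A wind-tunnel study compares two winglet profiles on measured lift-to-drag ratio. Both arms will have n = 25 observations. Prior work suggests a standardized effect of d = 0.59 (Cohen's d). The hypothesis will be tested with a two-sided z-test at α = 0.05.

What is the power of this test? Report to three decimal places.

Power ≈ 0.550

Noncentrality parameter: δ = d·√(n/2) = 0.59 × √(25/2) = 2.0860
Critical value for a two-sided test at α = 0.05: z_{α/2} = 1.960.
Power = Φ(δ − 1.960) + Φ(−δ − 1.960) = Φ(0.126) + Φ(-4.046) = 0.5501 + 0.0000 = 0.5502.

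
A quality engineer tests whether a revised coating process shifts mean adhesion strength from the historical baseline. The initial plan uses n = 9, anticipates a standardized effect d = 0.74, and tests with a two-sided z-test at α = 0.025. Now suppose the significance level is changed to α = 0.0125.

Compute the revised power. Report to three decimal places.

δ = d·√n = 0.74 × √9 = 2.2200 (unchanged). New critical value: z_{0.0063} = 2.498.
Revised power = Φ(δ − 2.498) + Φ(−δ − 2.498) = Φ(-0.278) + Φ(-4.718) = 0.3906 + 0.0000 = 0.3906.

Power ≈ 0.391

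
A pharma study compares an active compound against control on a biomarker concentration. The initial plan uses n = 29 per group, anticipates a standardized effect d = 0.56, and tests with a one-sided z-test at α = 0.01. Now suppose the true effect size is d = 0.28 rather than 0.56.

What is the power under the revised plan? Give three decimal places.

Power ≈ 0.104

With d = 0.28: δ = d·√(n/2) = 0.28 × √(29/2) = 1.0662. Critical value z_{0.01} = 2.326.
Revised power = Φ(δ − 2.326) = Φ(-1.260) = 0.1038.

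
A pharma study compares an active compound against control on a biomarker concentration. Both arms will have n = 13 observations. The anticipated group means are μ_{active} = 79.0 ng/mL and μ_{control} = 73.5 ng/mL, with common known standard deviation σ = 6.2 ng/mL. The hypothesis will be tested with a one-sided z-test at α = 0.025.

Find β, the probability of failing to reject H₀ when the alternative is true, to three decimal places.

β ≈ 0.381

Standardized effect: d = |μ_{active} − μ_{control}| / σ = |79.0 − 73.5| / 6.2 = 0.8871
Noncentrality parameter: δ = d·√(n/2) = 0.8871 × √(13/2) = 2.2617
Critical value for a one-sided test at α = 0.025: z_α = 1.960.
Power = P(Z > 1.960 − δ) = Φ(0.302) = 0.6186.
Type II error: β = 1 − power = 1 − 0.6186 = 0.3814.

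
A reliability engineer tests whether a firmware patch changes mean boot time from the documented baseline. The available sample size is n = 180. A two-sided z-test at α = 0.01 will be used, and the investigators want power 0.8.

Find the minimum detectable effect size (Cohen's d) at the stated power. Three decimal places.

Required noncentrality: δ = z_{0.005} + z_{0.20} = 2.576 + 0.842 = 3.417.
(Lower-tail contribution to power is negligible for δ > 0.)
δ = d·√n ⇒ d = δ/√n = 3.417/√180 = 0.2547.

d ≈ 0.255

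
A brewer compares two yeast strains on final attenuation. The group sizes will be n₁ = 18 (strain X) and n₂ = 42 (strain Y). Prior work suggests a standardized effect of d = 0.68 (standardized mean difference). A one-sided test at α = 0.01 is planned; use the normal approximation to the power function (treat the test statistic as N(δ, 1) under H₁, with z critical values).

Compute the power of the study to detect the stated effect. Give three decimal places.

Power ≈ 0.535

Noncentrality parameter: λ = d / √(1/n₁ + 1/n₂) = 0.68 / √(1/18 + 1/42) = 2.4138
Critical value for a one-sided test at α = 0.01: z_α = 2.326.
Power = P(Z > 2.326 − λ) = Φ(0.087) = 0.5348.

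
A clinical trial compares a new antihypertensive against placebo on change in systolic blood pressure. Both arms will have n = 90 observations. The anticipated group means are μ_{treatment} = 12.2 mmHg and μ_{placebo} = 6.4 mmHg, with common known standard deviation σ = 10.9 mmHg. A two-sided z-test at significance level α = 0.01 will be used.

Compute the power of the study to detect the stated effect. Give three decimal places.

Standardized effect: d = |μ_{treatment} − μ_{placebo}| / σ = |12.2 − 6.4| / 10.9 = 0.5321
Noncentrality parameter: δ = d·√(n/2) = 0.5321 × √(90/2) = 3.5695
Two-sided α = 0.01 → critical value z_{0.005} = 2.576.
Power = Φ(δ − 2.576) + Φ(−δ − 2.576) = Φ(0.994) + Φ(-6.145) = 0.8398 + 0.0000 = 0.8398.

Power ≈ 0.840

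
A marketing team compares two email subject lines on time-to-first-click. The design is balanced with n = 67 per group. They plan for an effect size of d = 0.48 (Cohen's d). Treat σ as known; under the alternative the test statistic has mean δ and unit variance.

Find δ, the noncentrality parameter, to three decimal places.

The noncentrality parameter scales effect size by the design's sample-size factor: δ = d·√(n/2) = 0.48 × √(67/2) = 2.7782

δ ≈ 2.778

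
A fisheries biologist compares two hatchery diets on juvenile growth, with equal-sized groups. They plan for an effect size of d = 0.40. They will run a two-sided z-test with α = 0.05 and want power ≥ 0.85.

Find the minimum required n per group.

For power 0.85 need Φ(δ − z_{0.025}) = 0.85, so δ = z_{0.025} + z_{0.15} = 1.960 + 1.036 = 2.996.
(For δ > 0 the lower-tail rejection region contributes negligibly to power, so the one-term inversion is standard.)
δ = d·√(n/2) ⇒ n = 2(δ/d)² = 2 × (2.996 / 0.40)² = 112.23.
Rounding up, n = 113 per group.

n = 113 per group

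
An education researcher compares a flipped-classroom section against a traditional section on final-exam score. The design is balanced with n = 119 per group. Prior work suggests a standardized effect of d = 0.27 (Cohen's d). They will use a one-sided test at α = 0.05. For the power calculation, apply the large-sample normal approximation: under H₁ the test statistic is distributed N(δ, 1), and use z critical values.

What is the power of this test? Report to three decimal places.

Noncentrality parameter: δ = d·√(n/2) = 0.27 × √(119/2) = 2.0827
Critical value for a one-sided test at α = 0.05: z_α = 1.645.
Power = Φ(δ − 1.645) = Φ(0.438) = 0.6692.

Power ≈ 0.669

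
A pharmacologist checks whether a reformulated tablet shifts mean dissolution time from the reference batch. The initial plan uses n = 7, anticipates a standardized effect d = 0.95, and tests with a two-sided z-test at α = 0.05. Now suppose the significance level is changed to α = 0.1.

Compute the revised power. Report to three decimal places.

δ = d·√n = 0.95 × √7 = 2.5135 (unchanged). New critical value: z_{0.05} = 1.645.
Revised power = Φ(δ − 1.645) + Φ(−δ − 1.645) = Φ(0.869) + Φ(-4.158) = 0.8075 + 0.0000 = 0.8075.

Power ≈ 0.807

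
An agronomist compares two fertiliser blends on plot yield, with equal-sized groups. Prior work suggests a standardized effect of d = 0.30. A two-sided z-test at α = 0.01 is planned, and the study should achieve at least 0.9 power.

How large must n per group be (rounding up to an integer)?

n = 331 per group

For power 0.9 need Φ(δ − z_{0.005}) = 0.9, so δ = z_{0.005} + z_{0.10} = 2.576 + 1.282 = 3.857.
(For δ > 0 the lower-tail rejection region contributes negligibly to power, so the one-term inversion is standard.)
δ = d·√(n/2) ⇒ n = 2(δ/d)² = 2 × (3.857 / 0.30)² = 330.65.
Round up to the next whole unit.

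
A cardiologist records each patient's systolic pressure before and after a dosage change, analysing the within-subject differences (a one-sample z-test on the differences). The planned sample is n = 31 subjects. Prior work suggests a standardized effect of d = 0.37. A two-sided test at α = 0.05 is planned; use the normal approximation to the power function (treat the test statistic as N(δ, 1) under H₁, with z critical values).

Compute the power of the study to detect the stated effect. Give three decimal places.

Power ≈ 0.540

Noncentrality parameter: δ = d·√n = 0.37 × √31 = 2.0601
Two-sided α = 0.05 → critical value z_{0.025} = 1.960.
Power = Φ(δ − 1.960) + Φ(−δ − 1.960) = Φ(0.100) + Φ(-4.020) = 0.5399 + 0.0000 = 0.5399.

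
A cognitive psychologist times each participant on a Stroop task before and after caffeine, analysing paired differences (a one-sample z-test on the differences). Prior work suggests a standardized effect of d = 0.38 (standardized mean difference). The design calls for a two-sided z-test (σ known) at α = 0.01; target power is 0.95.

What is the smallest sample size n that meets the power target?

n = 124

Set Φ(δ − 2.576) = 0.95; then δ − 2.576 = Φ⁻¹(0.95) = 1.645, giving δ = 4.221.
(The Φ(−δ − z_{α/2}) term is vanishingly small for δ > 0 and is dropped in the standard sample-size formula.)
δ = d·√n ⇒ n = (δ/d)² = (4.221 / 0.38)² = 123.37.
Round up to the next whole unit.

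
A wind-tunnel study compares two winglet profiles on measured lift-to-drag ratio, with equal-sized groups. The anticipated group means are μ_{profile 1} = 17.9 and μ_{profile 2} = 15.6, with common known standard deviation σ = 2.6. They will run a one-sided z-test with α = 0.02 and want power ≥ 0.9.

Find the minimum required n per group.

n = 29 per group

Standardized effect: d = |μ_{profile 1} − μ_{profile 2}| / σ = |17.9 − 15.6| / 2.6 = 0.8846
For power 0.9 need Φ(δ − z_{0.02}) = 0.9, so δ = z_{0.02} + z_{0.10} = 2.054 + 1.282 = 3.335.
δ = d·√(n/2) ⇒ n = 2(δ/d)² = 2 × (3.335 / 0.8846)² = 28.43.
Round up to the next whole unit.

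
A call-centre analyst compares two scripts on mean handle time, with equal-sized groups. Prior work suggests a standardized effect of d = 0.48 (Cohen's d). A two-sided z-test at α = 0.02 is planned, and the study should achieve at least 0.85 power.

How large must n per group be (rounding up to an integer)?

For power 0.85 need Φ(δ − z_{0.01}) = 0.85, so δ = z_{0.01} + z_{0.15} = 2.326 + 1.036 = 3.363.
(Ignoring the negligible lower-tail rejection probability gives the usual closed-form inversion.)
δ = d·√(n/2) ⇒ n = 2(δ/d)² = 2 × (3.363 / 0.48)² = 98.16.
Rounding up, n = 99 per group.

n = 99 per group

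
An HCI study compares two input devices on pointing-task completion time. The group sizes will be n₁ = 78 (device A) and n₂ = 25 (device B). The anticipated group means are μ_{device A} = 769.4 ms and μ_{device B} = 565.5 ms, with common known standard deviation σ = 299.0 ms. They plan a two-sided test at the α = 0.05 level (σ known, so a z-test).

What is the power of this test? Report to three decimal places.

Power ≈ 0.843

Standardized effect: d = |μ_{device A} − μ_{device B}| / σ = |769.4 − 565.5| / 299.0 = 0.6819
Noncentrality parameter: δ = d / √(1/n₁ + 1/n₂) = 0.6819 / √(1/78 + 1/25) = 2.9672
Critical value for a two-sided test at α = 0.05: z_{α/2} = 1.960.
Power = Φ(δ − 1.960) + Φ(−δ − 1.960) = Φ(1.007) + Φ(-4.927) = 0.8431 + 0.0000 = 0.8431.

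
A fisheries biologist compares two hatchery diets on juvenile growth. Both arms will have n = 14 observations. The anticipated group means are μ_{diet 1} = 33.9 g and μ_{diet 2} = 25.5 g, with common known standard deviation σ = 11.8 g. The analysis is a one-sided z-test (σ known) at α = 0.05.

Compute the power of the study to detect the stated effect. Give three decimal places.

Power ≈ 0.594

Standardized effect: d = |μ_{diet 1} − μ_{diet 2}| / σ = |33.9 − 25.5| / 11.8 = 0.7119
Noncentrality parameter: δ = d·√(n/2) = 0.7119 × √(14/2) = 1.8834
One-sided α = 0.05 → critical value z_{0.05} = 1.645.
Power = P(Z > 1.645 − δ) = Φ(0.239) = 0.5943.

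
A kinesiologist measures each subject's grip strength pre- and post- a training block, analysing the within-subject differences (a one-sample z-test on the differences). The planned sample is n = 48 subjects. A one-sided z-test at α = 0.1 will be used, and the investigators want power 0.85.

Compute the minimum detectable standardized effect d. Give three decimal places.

Need Φ(δ − 1.282) = 0.85, so δ = 1.282 + 1.036 = 2.318.
δ = d·√n ⇒ d = δ/√n = 2.318/√48 = 0.3346.

d ≈ 0.335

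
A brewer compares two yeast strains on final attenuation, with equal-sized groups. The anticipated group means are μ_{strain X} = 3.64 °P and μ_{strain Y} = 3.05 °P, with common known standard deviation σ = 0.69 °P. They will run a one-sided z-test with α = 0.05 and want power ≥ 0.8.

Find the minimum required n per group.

n = 17 per group

Standardized effect: d = |μ_{strain X} − μ_{strain Y}| / σ = |3.64 − 3.05| / 0.69 = 0.8551
For power 0.8 need Φ(δ − z_{0.05}) = 0.8, so δ = z_{0.05} + z_{0.20} = 1.645 + 0.842 = 2.486.
δ = d·√(n/2) ⇒ n = 2(δ/d)² = 2 × (2.486 / 0.8551)² = 16.91.
Rounding up, n = 17 per group.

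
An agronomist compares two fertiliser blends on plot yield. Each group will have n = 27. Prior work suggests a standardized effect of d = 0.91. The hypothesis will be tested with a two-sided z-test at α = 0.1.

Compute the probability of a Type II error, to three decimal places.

Noncentrality parameter: λ = d·√(n/2) = 0.91 × √(27/2) = 3.3436
Critical value for a two-sided test at α = 0.1: z_{α/2} = 1.645.
Power = Φ(λ − 1.645) + Φ(−λ − 1.645) = Φ(1.699) + Φ(-4.988) = 0.9553 + 0.0000 = 0.9553.
Type II error: β = 1 − power = 1 − 0.9553 = 0.0447.

β ≈ 0.045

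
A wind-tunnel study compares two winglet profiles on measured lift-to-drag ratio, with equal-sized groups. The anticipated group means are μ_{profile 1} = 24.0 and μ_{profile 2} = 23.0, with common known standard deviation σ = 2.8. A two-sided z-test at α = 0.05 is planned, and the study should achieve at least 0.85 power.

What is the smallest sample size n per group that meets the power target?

Standardized effect: d = |μ_{profile 1} − μ_{profile 2}| / σ = |24.0 − 23.0| / 2.8 = 0.3571
For power 0.85 need Φ(δ − z_{0.025}) = 0.85, so δ = z_{0.025} + z_{0.15} = 1.960 + 1.036 = 2.996.
(For δ > 0 the lower-tail rejection region contributes negligibly to power, so the one-term inversion is standard.)
δ = d·√(n/2) ⇒ n = 2(δ/d)² = 2 × (2.996 / 0.3571)² = 140.78.
Rounding up, n = 141 per group.

n = 141 per group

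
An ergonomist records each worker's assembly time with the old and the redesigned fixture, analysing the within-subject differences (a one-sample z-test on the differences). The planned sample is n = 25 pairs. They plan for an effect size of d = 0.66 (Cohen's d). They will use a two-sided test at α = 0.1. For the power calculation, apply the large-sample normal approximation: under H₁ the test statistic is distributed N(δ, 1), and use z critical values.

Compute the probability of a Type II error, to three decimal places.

Noncentrality parameter: δ = d·√n = 0.66 × √25 = 3.3000
Critical value for a two-sided test at α = 0.1: z_{α/2} = 1.645.
Power = Φ(δ − 1.645) + Φ(−δ − 1.645) = Φ(1.655) + Φ(-4.945) = 0.9511 + 0.0000 = 0.9511.
Type II error: β = 1 − power = 1 − 0.9511 = 0.0489.

β ≈ 0.049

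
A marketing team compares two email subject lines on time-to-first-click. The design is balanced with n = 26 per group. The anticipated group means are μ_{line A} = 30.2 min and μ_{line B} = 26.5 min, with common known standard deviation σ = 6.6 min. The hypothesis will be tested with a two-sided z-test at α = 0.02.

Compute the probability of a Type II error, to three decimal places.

β ≈ 0.620

Standardized effect: d = |μ_{line A} − μ_{line B}| / σ = |30.2 − 26.5| / 6.6 = 0.5606
Noncentrality parameter: δ = d·√(n/2) = 0.5606 × √(26/2) = 2.0213
Critical value for a two-sided test at α = 0.02: z_{α/2} = 2.326.
Power = Φ(δ − 2.326) + Φ(−δ − 2.326) = Φ(-0.305) + Φ(-4.348) = 0.3802 + 0.0000 = 0.3802.
Type II error: β = 1 − power = 1 − 0.3802 = 0.6198.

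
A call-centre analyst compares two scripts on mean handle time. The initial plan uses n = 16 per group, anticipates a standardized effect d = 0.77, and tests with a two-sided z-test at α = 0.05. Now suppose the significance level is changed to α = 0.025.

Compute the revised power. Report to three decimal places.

Power ≈ 0.475

δ = d·√(n/2) = 0.77 × √(16/2) = 2.1779 (unchanged). New critical value: z_{0.0125} = 2.241.
Revised power = Φ(δ − 2.241) + Φ(−δ − 2.241) = Φ(-0.064) + Φ(-4.419) = 0.4747 + 0.0000 = 0.4747.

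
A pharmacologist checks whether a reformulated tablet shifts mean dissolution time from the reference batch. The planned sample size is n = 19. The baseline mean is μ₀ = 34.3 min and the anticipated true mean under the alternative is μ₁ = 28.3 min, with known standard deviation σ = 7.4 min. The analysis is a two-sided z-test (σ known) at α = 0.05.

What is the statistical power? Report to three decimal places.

Power ≈ 0.942

Standardized effect: d = |μ₁ − μ₀| / σ = |28.3 − 34.3| / 7.4 = 0.8108
Noncentrality parameter: δ = d·√n = 0.8108 × √19 = 3.5342
Critical value for a two-sided test at α = 0.05: z_{α/2} = 1.960.
Power = Φ(δ − 1.960) + Φ(−δ − 1.960) = Φ(1.574) + Φ(-5.494) = 0.9423 + 0.0000 = 0.9423.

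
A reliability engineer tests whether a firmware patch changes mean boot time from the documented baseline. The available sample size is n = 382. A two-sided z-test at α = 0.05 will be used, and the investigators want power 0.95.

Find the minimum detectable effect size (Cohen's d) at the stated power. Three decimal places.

d ≈ 0.184

Need Φ(δ − 1.960) = 0.95, so δ = 1.960 + 1.645 = 3.605.
(Lower-tail contribution to power is negligible for δ > 0.)
δ = d·√n ⇒ d = δ/√n = 3.605/√382 = 0.1844.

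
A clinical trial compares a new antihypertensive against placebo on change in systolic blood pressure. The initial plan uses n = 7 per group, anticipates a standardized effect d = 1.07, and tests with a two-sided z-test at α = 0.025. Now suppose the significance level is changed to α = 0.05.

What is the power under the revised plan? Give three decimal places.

δ = d·√(n/2) = 1.07 × √(7/2) = 2.0018 (unchanged). New critical value: z_{0.025} = 1.960.
Revised power = Φ(δ − 1.960) + Φ(−δ − 1.960) = Φ(0.042) + Φ(-3.962) = 0.5167 + 0.0000 = 0.5167.

Power ≈ 0.517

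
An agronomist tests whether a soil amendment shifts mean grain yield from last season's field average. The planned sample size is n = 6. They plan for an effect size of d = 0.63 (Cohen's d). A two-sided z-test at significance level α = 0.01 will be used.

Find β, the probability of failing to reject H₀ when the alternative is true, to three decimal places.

Noncentrality parameter: δ = d·√n = 0.63 × √6 = 1.5432
Critical value for a two-sided test at α = 0.01: z_{α/2} = 2.576.
Power = Φ(δ − 2.576) + Φ(−δ − 2.576) = Φ(-1.033) + Φ(-4.119) = 0.1509 + 0.0000 = 0.1509.
Type II error: β = 1 − power = 1 − 0.1509 = 0.8491.

β ≈ 0.849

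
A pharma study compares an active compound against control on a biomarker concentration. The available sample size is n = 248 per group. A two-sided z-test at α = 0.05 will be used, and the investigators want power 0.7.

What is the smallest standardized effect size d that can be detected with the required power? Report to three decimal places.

Need Φ(δ − 1.960) = 0.7, so δ = 1.960 + 0.524 = 2.484.
(The second rejection-region term Φ(−δ − z_{α/2}) is negligible and dropped.)
δ = d·√(n/2) ⇒ d = δ/√(n/2) = 2.484/√(248/2) = 0.2231.

d ≈ 0.223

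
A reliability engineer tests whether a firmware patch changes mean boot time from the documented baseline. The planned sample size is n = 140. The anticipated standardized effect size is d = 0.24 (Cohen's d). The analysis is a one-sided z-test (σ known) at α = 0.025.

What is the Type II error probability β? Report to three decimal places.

Noncentrality parameter: δ = d·√n = 0.24 × √140 = 2.8397
One-sided α = 0.025 → critical value z_{0.025} = 1.960.
Power = P(Z > 1.960 − δ) = Φ(0.880) = 0.8105.
Type II error: β = 1 − power = 1 − 0.8105 = 0.1895.

β ≈ 0.189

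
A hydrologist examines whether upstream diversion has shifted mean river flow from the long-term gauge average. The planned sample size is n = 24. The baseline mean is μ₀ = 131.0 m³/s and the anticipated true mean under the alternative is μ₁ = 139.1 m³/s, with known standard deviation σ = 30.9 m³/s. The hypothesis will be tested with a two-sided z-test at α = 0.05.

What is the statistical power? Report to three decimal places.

Standardized effect: d = |μ₁ − μ₀| / σ = |139.1 − 131.0| / 30.9 = 0.2621
Noncentrality parameter: λ = d·√n = 0.2621 × √24 = 1.2842
Two-sided α = 0.05 → critical value z_{0.025} = 1.960.
Power = Φ(λ − 1.960) + Φ(−λ − 1.960) = Φ(-0.676) + Φ(-3.244) = 0.2496 + 0.0006 = 0.2502.

Power ≈ 0.250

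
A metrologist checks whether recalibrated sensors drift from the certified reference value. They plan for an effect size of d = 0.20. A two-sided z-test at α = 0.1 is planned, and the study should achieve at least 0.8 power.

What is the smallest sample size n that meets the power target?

n = 155

For power 0.8 need Φ(δ − z_{0.05}) = 0.8, so δ = z_{0.05} + z_{0.20} = 1.645 + 0.842 = 2.486.
(For δ > 0 the lower-tail rejection region contributes negligibly to power, so the one-term inversion is standard.)
δ = d·√n ⇒ n = (δ/d)² = (2.486 / 0.20)² = 154.56.
Rounding up, n = 155.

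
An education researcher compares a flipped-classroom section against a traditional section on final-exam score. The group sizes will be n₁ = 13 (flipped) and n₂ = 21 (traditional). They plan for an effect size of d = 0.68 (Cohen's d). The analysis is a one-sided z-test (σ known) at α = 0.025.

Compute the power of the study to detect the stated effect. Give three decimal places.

Power ≈ 0.487

Noncentrality parameter: δ = d / √(1/n₁ + 1/n₂) = 0.68 / √(1/13 + 1/21) = 1.9269
One-sided α = 0.025 → critical value z_{0.025} = 1.960.
Power = P(Z > 1.960 − δ) = Φ(-0.033) = 0.4868.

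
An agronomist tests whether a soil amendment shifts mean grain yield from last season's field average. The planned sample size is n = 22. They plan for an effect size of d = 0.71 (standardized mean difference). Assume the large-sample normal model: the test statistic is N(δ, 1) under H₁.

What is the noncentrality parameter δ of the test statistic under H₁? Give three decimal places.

δ ≈ 3.330

The noncentrality parameter scales effect size by the design's sample-size factor: δ = d·√n = 0.71 × √22 = 3.3302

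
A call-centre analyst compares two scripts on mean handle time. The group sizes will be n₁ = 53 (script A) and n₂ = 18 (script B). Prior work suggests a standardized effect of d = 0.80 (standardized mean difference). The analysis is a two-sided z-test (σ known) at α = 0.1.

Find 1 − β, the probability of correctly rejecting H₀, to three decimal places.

Power ≈ 0.901

Noncentrality parameter: δ = d / √(1/n₁ + 1/n₂) = 0.80 / √(1/53 + 1/18) = 2.9325
Two-sided α = 0.1 → critical value z_{0.05} = 1.645.
Power = Φ(δ − 1.645) + Φ(−δ − 1.645) = Φ(1.288) + Φ(-4.577) = 0.9011 + 0.0000 = 0.9011.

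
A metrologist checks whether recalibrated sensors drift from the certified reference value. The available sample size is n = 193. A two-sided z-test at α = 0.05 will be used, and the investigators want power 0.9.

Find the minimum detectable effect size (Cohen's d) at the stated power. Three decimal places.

d ≈ 0.233

Need Φ(δ − 1.960) = 0.9, so δ = 1.960 + 1.282 = 3.242.
(Lower-tail contribution to power is negligible for δ > 0.)
δ = d·√n ⇒ d = δ/√n = 3.242/√193 = 0.2333.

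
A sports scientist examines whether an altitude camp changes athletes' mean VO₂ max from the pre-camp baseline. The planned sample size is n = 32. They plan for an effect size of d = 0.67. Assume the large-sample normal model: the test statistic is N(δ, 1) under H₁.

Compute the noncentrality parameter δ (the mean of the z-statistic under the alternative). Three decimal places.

The noncentrality parameter scales effect size by the design's sample-size factor: δ = d·√n = 0.67 × √32 = 3.7901

δ ≈ 3.790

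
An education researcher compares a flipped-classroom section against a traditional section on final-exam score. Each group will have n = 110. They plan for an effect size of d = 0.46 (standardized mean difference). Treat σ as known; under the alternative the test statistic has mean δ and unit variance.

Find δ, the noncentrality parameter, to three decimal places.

δ ≈ 3.411

δ = d·√(n/2) = 0.46 × √(110/2) = 3.4115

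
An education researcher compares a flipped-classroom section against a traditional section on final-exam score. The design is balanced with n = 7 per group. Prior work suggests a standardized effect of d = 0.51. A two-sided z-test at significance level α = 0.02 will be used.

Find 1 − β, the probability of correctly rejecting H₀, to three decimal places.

Noncentrality parameter: δ = d·√(n/2) = 0.51 × √(7/2) = 0.9541
Critical value for a two-sided test at α = 0.02: z_{α/2} = 2.326.
Power = Φ(δ − 2.326) + Φ(−δ − 2.326) = Φ(-1.372) + Φ(-3.280) = 0.0850 + 0.0005 = 0.0855.

Power ≈ 0.086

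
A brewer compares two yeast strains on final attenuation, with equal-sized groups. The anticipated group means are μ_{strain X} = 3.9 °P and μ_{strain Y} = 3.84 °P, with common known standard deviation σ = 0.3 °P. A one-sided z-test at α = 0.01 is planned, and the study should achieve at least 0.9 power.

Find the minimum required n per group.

n = 651 per group

Standardized effect: d = |μ_{strain X} − μ_{strain Y}| / σ = |3.9 − 3.84| / 0.3 = 0.2000
Set Φ(δ − 2.326) = 0.9; then δ − 2.326 = Φ⁻¹(0.9) = 1.282, giving δ = 3.608.
δ = d·√(n/2) ⇒ n = 2(δ/d)² = 2 × (3.608 / 0.2000)² = 650.85.
Round up to the next whole unit.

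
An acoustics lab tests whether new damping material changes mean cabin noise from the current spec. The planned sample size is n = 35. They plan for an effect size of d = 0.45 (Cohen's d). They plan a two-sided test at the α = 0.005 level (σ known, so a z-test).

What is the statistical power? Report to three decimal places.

Power ≈ 0.442

Noncentrality parameter: δ = d·√n = 0.45 × √35 = 2.6622
Two-sided α = 0.005 → critical value z_{0.0025} = 2.807.
Power = Φ(δ − 2.807) + Φ(−δ − 2.807) = Φ(-0.145) + Φ(-5.469) = 0.4424 + 0.0000 = 0.4424.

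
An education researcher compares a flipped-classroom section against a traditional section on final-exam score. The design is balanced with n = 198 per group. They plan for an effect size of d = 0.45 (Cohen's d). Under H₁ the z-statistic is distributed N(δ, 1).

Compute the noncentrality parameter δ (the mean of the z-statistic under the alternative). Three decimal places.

δ ≈ 4.477

The noncentrality parameter scales effect size by the design's sample-size factor: δ = d·√(n/2) = 0.45 × √(198/2) = 4.4774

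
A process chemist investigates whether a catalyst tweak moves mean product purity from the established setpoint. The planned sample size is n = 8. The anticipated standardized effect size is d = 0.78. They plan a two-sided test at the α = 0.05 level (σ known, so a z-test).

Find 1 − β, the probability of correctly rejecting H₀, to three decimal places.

Power ≈ 0.597

Noncentrality parameter: δ = d·√n = 0.78 × √8 = 2.2062
Two-sided α = 0.05 → critical value z_{0.025} = 1.960.
Power = Φ(δ − 1.960) + Φ(−δ − 1.960) = Φ(0.246) + Φ(-4.166) = 0.5972 + 0.0000 = 0.5973.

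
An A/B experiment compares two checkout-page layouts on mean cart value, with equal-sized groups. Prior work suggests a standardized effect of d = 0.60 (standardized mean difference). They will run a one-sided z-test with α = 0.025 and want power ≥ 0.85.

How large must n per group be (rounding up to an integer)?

For power 0.85 need Φ(δ − z_{0.025}) = 0.85, so δ = z_{0.025} + z_{0.15} = 1.960 + 1.036 = 2.996.
δ = d·√(n/2) ⇒ n = 2(δ/d)² = 2 × (2.996 / 0.60)² = 49.88.
Rounding up, n = 50 per group.

n = 50 per group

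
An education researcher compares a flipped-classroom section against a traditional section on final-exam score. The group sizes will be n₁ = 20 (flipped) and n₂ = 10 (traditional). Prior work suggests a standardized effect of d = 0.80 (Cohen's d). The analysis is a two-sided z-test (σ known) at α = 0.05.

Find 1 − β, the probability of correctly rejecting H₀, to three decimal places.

Noncentrality parameter: δ = d / √(1/n₁ + 1/n₂) = 0.80 / √(1/20 + 1/10) = 2.0656
Critical value for a two-sided test at α = 0.05: z_{α/2} = 1.960.
Power = Φ(δ − 1.960) + Φ(−δ − 1.960) = Φ(0.106) + Φ(-4.026) = 0.5421 + 0.0000 = 0.5421.

Power ≈ 0.542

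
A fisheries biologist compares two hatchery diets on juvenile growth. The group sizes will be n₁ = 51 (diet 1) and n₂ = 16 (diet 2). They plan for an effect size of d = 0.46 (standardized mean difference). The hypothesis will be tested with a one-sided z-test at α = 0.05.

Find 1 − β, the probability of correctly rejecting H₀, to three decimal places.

Power ≈ 0.484

Noncentrality parameter: δ = d / √(1/n₁ + 1/n₂) = 0.46 / √(1/51 + 1/16) = 1.6053
Critical value for a one-sided test at α = 0.05: z_α = 1.645.
Power = P(Z > 1.645 − δ) = Φ(-0.040) = 0.4842.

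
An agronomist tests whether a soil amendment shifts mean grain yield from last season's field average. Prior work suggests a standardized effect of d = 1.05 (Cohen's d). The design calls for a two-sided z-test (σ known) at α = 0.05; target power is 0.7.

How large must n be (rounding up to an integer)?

Set Φ(δ − 1.960) = 0.7; then δ − 1.960 = Φ⁻¹(0.7) = 0.524, giving δ = 2.484.
(The Φ(−δ − z_{α/2}) term is vanishingly small for δ > 0 and is dropped in the standard sample-size formula.)
δ = d·√n ⇒ n = (δ/d)² = (2.484 / 1.05)² = 5.60.
Rounding up, n = 6.

n = 6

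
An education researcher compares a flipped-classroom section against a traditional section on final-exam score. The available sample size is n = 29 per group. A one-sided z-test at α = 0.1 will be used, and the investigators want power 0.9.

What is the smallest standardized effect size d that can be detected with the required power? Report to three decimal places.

Required noncentrality: δ = z_{0.1} + z_{0.10} = 1.282 + 1.282 = 2.563.
δ = d·√(n/2) ⇒ d = δ/√(n/2) = 2.563/√(29/2) = 0.6731.

d ≈ 0.673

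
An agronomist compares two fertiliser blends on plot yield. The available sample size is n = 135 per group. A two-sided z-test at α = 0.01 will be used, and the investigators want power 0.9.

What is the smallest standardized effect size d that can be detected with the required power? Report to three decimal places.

d ≈ 0.470

Required noncentrality: δ = z_{0.005} + z_{0.10} = 2.576 + 1.282 = 3.857.
(Lower-tail contribution to power is negligible for δ > 0.)
δ = d·√(n/2) ⇒ d = δ/√(n/2) = 3.857/√(135/2) = 0.4695.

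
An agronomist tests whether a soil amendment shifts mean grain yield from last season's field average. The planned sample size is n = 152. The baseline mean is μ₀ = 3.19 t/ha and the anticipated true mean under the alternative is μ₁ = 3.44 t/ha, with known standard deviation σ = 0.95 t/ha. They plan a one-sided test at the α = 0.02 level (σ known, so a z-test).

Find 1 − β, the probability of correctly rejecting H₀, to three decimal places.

Power ≈ 0.883

Standardized effect: d = |μ₁ − μ₀| / σ = |3.44 − 3.19| / 0.95 = 0.2632
Noncentrality parameter: λ = d·√n = 0.2632 × √152 = 3.2444
One-sided α = 0.02 → critical value z_{0.02} = 2.054.
Power = Φ(λ − 2.054) = Φ(1.191) = 0.8831.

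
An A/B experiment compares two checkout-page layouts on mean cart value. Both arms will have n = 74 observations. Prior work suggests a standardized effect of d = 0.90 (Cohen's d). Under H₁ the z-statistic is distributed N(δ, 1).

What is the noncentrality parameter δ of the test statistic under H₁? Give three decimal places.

The noncentrality parameter scales effect size by the design's sample-size factor: δ = d·√(n/2) = 0.90 × √(74/2) = 5.4745

δ ≈ 5.474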